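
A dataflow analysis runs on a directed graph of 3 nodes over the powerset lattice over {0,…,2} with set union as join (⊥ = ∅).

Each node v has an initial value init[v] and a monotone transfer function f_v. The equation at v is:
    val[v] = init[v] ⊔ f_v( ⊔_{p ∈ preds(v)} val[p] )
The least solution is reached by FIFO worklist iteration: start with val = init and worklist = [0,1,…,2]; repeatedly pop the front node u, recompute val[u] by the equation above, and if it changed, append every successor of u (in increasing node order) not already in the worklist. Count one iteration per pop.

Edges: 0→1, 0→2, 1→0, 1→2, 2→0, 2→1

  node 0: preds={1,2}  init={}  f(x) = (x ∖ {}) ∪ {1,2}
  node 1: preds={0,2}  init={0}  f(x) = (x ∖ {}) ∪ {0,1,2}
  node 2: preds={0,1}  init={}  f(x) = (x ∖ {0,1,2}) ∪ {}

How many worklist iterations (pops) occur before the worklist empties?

Trace (4 dequeues):
  [1] u=0 | in {0} | out {0,1,2} | prev {} | push {}
  [2] u=1 | in {0,1,2} | out {0,1,2} | prev {0} | push {0}
  [3] u=2 | in {0,1,2} | out {} | ==
  [4] u=0 | in {0,1,2} | out {0,1,2} | ==

Converged values:
  [0] {0,1,2}
  [1] {0,1,2}
  [2] {}

4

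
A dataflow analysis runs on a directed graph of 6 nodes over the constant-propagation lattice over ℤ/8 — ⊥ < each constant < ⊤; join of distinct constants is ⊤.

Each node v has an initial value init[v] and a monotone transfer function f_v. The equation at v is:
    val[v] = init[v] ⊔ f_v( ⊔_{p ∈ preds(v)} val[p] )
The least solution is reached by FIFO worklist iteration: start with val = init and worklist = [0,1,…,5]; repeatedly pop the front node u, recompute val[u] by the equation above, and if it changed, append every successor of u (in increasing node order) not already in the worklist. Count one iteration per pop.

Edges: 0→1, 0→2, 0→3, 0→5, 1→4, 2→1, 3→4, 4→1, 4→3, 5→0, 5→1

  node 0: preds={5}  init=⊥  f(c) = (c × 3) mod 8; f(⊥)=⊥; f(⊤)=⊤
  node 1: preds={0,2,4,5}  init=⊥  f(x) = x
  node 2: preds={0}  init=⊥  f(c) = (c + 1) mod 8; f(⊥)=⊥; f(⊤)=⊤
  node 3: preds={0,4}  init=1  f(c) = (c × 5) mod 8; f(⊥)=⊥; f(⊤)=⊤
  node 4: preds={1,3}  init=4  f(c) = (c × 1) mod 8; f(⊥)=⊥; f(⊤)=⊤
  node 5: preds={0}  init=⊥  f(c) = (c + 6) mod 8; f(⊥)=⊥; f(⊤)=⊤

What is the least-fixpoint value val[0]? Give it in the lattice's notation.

⊥

Worklist (9 pops):
  #1 pop 0: in=⊥ → ⊥ (no change)
  #2 pop 1: in=4 → 4 (was ⊥); enqueue []
  #3 pop 2: in=⊥ → ⊥ (no change)
  #4 pop 3: in=4 → ⊤ (was 1); enqueue []
  #5 pop 4: in=⊤ → ⊤ (was 4); enqueue [1,3]
  #6 pop 5: in=⊥ → ⊥ (no change)
  #7 pop 1: in=⊤ → ⊤ (was 4); enqueue [4]
  #8 pop 3: in=⊤ → ⊤ (no change)
  #9 pop 4: in=⊤ → ⊤ (no change)

Fixpoint:
  val[0] = ⊥
  val[1] = ⊤
  val[2] = ⊥
  val[3] = ⊤
  val[4] = ⊤
  val[5] = ⊥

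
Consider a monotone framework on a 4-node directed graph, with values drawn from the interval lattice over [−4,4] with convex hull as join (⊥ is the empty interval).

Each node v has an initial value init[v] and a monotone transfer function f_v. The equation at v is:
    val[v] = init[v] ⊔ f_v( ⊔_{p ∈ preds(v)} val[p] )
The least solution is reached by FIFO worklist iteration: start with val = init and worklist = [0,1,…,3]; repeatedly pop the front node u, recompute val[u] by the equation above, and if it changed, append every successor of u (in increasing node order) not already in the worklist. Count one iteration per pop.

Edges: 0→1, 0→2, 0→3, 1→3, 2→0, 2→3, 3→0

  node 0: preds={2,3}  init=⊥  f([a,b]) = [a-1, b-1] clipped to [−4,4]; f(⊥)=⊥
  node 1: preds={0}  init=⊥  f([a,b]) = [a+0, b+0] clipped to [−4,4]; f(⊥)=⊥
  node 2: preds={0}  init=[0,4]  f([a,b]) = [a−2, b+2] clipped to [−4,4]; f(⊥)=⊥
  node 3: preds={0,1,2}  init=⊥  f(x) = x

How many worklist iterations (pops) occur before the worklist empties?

Trace (9 dequeues):
  [1] u=0 | in [0,4] | out [-1,3] | prev ⊥ | push {}
  [2] u=1 | in [-1,3] | out [-1,3] | prev ⊥ | push {}
  [3] u=2 | in [-1,3] | out [-3,4] | prev [0,4] | push {0}
  [4] u=3 | in [-3,4] | out [-3,4] | prev ⊥ | push {}
  [5] u=0 | in [-3,4] | out [-4,3] | prev [-1,3] | push {1,2,3}
  [6] u=1 | in [-4,3] | out [-4,3] | prev [-1,3] | push {}
  [7] u=2 | in [-4,3] | out [-4,4] | prev [-3,4] | push {0}
  [8] u=3 | in [-4,4] | out [-4,4] | prev [-3,4] | push {}
  [9] u=0 | in [-4,4] | out [-4,3] | ==

Converged values:
  [0] [-4,3]
  [1] [-4,3]
  [2] [-4,4]
  [3] [-4,4]

9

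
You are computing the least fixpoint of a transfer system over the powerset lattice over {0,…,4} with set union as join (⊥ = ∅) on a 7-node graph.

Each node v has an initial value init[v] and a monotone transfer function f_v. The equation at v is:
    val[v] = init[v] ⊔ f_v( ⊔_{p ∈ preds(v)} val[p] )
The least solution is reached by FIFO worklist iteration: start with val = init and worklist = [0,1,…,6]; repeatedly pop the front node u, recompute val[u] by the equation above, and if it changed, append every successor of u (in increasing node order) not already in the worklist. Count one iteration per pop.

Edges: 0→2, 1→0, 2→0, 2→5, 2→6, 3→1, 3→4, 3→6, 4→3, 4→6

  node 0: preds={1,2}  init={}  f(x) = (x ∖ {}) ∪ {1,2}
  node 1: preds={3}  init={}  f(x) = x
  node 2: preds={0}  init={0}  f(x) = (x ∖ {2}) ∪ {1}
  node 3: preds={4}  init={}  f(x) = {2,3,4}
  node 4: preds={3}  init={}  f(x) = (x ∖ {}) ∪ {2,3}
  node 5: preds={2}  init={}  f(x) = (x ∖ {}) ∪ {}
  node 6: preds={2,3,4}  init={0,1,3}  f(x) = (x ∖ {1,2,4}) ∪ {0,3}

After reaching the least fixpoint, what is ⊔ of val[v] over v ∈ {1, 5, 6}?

{0,1,2,3,4}

Iteration log — 15 steps:
  step 1. node 0  ⊔preds={0}  new={0,1,2}  old={}  +wl: 
  step 2. node 1  ⊔preds={}  new={}  stable
  step 3. node 2  ⊔preds={0,1,2}  new={0,1}  old={0}  +wl: 0
  step 4. node 3  ⊔preds={}  new={2,3,4}  old={}  +wl: 1
  step 5. node 4  ⊔preds={2,3,4}  new={2,3,4}  old={}  +wl: 3
  step 6. node 5  ⊔preds={0,1}  new={0,1}  old={}  +wl: 
  step 7. node 6  ⊔preds={0,1,2,3,4}  new={0,1,3}  stable
  step 8. node 0  ⊔preds={0,1}  new={0,1,2}  stable
  step 9. node 1  ⊔preds={2,3,4}  new={2,3,4}  old={}  +wl: 0
  step 10. node 3  ⊔preds={2,3,4}  new={2,3,4}  stable
  step 11. node 0  ⊔preds={0,1,2,3,4}  new={0,1,2,3,4}  old={0,1,2}  +wl: 2
  step 12. node 2  ⊔preds={0,1,2,3,4}  new={0,1,3,4}  old={0,1}  +wl: 0,5,6
  step 13. node 0  ⊔preds={0,1,2,3,4}  new={0,1,2,3,4}  stable
  step 14. node 5  ⊔preds={0,1,3,4}  new={0,1,3,4}  old={0,1}  +wl: 
  step 15. node 6  ⊔preds={0,1,2,3,4}  new={0,1,3}  stable

Least fixpoint reached:
  node 0: {0,1,2,3,4}
  node 1: {2,3,4}
  node 2: {0,1,3,4}
  node 3: {2,3,4}
  node 4: {2,3,4}
  node 5: {0,1,3,4}
  node 6: {0,1,3}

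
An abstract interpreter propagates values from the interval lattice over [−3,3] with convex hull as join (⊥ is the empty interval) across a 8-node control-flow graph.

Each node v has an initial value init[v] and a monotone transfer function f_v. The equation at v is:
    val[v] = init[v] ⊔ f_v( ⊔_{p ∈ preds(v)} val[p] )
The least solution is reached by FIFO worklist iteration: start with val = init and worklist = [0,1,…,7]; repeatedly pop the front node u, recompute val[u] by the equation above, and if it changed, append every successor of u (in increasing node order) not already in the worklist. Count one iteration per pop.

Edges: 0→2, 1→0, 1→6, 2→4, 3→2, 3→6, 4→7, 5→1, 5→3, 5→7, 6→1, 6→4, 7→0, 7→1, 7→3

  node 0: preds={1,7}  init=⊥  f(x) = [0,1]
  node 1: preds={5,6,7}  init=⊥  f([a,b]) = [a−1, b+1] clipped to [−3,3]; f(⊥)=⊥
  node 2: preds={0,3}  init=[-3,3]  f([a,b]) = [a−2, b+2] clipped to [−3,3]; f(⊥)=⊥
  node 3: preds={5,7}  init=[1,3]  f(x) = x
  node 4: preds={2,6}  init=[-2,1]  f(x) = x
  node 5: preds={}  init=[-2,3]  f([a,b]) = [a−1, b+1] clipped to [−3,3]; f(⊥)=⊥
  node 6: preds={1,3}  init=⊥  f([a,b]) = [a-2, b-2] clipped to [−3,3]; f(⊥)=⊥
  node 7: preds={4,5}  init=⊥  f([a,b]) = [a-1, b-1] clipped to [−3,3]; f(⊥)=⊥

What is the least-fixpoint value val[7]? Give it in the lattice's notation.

[-3,2]

Worklist (15 pops):
  #1 pop 0: in=⊥ → [0,1] (was ⊥); enqueue []
  #2 pop 1: in=[-2,3] → [-3,3] (was ⊥); enqueue [0]
  #3 pop 2: in=[0,3] → [-3,3] (no change)
  #4 pop 3: in=[-2,3] → [-2,3] (was [1,3]); enqueue [2]
  #5 pop 4: in=[-3,3] → [-3,3] (was [-2,1]); enqueue []
  #6 pop 5: in=⊥ → [-2,3] (no change)
  #7 pop 6: in=[-3,3] → [-3,1] (was ⊥); enqueue [1,4]
  #8 pop 7: in=[-3,3] → [-3,2] (was ⊥); enqueue [3]
  #9 pop 0: in=[-3,3] → [0,1] (no change)
  #10 pop 2: in=[-2,3] → [-3,3] (no change)
  #11 pop 1: in=[-3,3] → [-3,3] (no change)
  #12 pop 4: in=[-3,3] → [-3,3] (no change)
  #13 pop 3: in=[-3,3] → [-3,3] (was [-2,3]); enqueue [2,6]
  #14 pop 2: in=[-3,3] → [-3,3] (no change)
  #15 pop 6: in=[-3,3] → [-3,1] (no change)

Fixpoint:
  val[0] = [0,1]
  val[1] = [-3,3]
  val[2] = [-3,3]
  val[3] = [-3,3]
  val[4] = [-3,3]
  val[5] = [-2,3]
  val[6] = [-3,1]
  val[7] = [-3,2]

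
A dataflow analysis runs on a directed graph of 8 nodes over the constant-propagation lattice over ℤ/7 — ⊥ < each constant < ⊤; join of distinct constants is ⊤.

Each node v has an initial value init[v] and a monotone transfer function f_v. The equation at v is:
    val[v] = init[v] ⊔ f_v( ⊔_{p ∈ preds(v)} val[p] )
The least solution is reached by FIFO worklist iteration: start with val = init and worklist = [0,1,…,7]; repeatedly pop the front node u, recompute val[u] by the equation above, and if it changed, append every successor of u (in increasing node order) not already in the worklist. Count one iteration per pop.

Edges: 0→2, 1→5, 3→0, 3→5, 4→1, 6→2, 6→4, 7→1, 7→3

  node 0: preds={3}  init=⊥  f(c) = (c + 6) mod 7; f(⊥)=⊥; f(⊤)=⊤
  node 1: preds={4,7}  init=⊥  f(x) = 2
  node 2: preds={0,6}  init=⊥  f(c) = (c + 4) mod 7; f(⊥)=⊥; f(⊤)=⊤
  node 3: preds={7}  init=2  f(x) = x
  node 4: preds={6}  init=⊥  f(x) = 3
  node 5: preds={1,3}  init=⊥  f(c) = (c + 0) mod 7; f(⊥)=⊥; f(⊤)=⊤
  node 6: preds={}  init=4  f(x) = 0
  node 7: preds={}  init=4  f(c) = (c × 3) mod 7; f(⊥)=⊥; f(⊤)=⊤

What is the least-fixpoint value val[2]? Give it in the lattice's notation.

⊤

Worklist (12 pops):
  #1 pop 0: in=2 → 1 (was ⊥); enqueue []
  #2 pop 1: in=4 → 2 (was ⊥); enqueue []
  #3 pop 2: in=⊤ → ⊤ (was ⊥); enqueue []
  #4 pop 3: in=4 → ⊤ (was 2); enqueue [0]
  #5 pop 4: in=4 → 3 (was ⊥); enqueue [1]
  #6 pop 5: in=⊤ → ⊤ (was ⊥); enqueue []
  #7 pop 6: in=⊥ → ⊤ (was 4); enqueue [2,4]
  #8 pop 7: in=⊥ → 4 (no change)
  #9 pop 0: in=⊤ → ⊤ (was 1); enqueue []
  #10 pop 1: in=⊤ → 2 (no change)
  #11 pop 2: in=⊤ → ⊤ (no change)
  #12 pop 4: in=⊤ → 3 (no change)

Fixpoint:
  val[0] = ⊤
  val[1] = 2
  val[2] = ⊤
  val[3] = ⊤
  val[4] = 3
  val[5] = ⊤
  val[6] = ⊤
  val[7] = 4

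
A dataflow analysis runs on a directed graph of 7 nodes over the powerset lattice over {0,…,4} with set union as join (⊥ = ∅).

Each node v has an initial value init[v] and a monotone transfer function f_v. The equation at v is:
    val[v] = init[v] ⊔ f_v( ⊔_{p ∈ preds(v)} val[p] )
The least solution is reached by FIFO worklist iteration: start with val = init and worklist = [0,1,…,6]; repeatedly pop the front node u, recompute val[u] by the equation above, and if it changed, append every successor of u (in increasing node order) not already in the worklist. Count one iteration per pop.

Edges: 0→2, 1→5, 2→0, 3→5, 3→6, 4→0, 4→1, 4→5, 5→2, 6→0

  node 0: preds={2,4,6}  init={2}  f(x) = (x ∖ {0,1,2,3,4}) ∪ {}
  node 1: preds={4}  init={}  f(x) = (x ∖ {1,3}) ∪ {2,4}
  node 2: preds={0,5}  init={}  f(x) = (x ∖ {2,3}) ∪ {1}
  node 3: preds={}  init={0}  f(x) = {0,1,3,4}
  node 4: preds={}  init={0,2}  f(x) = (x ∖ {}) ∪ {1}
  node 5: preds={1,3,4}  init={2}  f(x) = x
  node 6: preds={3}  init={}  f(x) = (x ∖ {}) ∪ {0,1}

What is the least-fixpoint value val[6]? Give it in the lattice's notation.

{0,1,3,4}

Trace (11 dequeues):
  [1] u=0 | in {0,2} | out {2} | ==
  [2] u=1 | in {0,2} | out {0,2,4} | prev {} | push {}
  [3] u=2 | in {2} | out {1} | prev {} | push {0}
  [4] u=3 | in {} | out {0,1,3,4} | prev {0} | push {}
  [5] u=4 | in {} | out {0,1,2} | prev {0,2} | push {1}
  [6] u=5 | in {0,1,2,3,4} | out {0,1,2,3,4} | prev {2} | push {2}
  [7] u=6 | in {0,1,3,4} | out {0,1,3,4} | prev {} | push {}
  [8] u=0 | in {0,1,2,3,4} | out {2} | ==
  [9] u=1 | in {0,1,2} | out {0,2,4} | ==
  [10] u=2 | in {0,1,2,3,4} | out {0,1,4} | prev {1} | push {0}
  [11] u=0 | in {0,1,2,3,4} | out {2} | ==

Converged values:
  [0] {2}
  [1] {0,2,4}
  [2] {0,1,4}
  [3] {0,1,3,4}
  [4] {0,1,2}
  [5] {0,1,2,3,4}
  [6] {0,1,3,4}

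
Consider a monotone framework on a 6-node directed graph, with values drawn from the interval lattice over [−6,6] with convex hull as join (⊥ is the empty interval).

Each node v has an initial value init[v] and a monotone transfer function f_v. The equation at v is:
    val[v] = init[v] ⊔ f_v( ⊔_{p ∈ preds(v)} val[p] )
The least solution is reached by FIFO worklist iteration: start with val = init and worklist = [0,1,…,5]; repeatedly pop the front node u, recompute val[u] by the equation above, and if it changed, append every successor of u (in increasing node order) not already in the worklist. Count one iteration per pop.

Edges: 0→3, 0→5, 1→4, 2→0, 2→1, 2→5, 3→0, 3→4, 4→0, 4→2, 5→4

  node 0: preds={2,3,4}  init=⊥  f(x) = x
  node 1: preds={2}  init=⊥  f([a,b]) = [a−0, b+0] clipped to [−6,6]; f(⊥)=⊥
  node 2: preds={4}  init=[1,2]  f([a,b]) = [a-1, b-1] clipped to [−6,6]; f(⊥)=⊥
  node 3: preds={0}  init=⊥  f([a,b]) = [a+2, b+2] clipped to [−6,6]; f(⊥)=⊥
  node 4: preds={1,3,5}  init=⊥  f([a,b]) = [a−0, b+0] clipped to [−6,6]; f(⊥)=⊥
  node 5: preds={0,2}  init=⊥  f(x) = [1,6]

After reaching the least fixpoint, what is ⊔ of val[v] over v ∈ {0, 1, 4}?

Worklist (63 pops):
  #1 pop 0: in=[1,2] → [1,2] (was ⊥); enqueue []
  #2 pop 1: in=[1,2] → [1,2] (was ⊥); enqueue []
  #3 pop 2: in=⊥ → [1,2] (no change)
  #4 pop 3: in=[1,2] → [3,4] (was ⊥); enqueue [0]
  #5 pop 4: in=[1,4] → [1,4] (was ⊥); enqueue [2]
  #6 pop 5: in=[1,2] → [1,6] (was ⊥); enqueue [4]
  #7 pop 0: in=[1,4] → [1,4] (was [1,2]); enqueue [3,5]
  #8 pop 2: in=[1,4] → [0,3] (was [1,2]); enqueue [0,1]
  #9 pop 4: in=[1,6] → [1,6] (was [1,4]); enqueue [2]
  #10 pop 3: in=[1,4] → [3,6] (was [3,4]); enqueue [4]
  #11 pop 5: in=[0,4] → [1,6] (no change)
  #12 pop 0: in=[0,6] → [0,6] (was [1,4]); enqueue [3,5]
  #13 pop 1: in=[0,3] → [0,3] (was [1,2]); enqueue []
  #14 pop 2: in=[1,6] → [0,5] (was [0,3]); enqueue [0,1]
  #15 pop 4: in=[0,6] → [0,6] (was [1,6]); enqueue [2]
  #16 pop 3: in=[0,6] → [2,6] (was [3,6]); enqueue [4]
  #17 pop 5: in=[0,6] → [1,6] (no change)
  #18 pop 0: in=[0,6] → [0,6] (no change)
  #19 pop 1: in=[0,5] → [0,5] (was [0,3]); enqueue []
  #20 pop 2: in=[0,6] → [-1,5] (was [0,5]); enqueue [0,1,5]
  #21 pop 4: in=[0,6] → [0,6] (no change)
  #22 pop 0: in=[-1,6] → [-1,6] (was [0,6]); enqueue [3]
  #23 pop 1: in=[-1,5] → [-1,5] (was [0,5]); enqueue [4]
  #24 pop 5: in=[-1,6] → [1,6] (no change)
  #25 pop 3: in=[-1,6] → [1,6] (was [2,6]); enqueue [0]
  #26 pop 4: in=[-1,6] → [-1,6] (was [0,6]); enqueue [2]
  #27 pop 0: in=[-1,6] → [-1,6] (no change)
  #28 pop 2: in=[-1,6] → [-2,5] (was [-1,5]); enqueue [0,1,5]
  #29 pop 0: in=[-2,6] → [-2,6] (was [-1,6]); enqueue [3]
  #30 pop 1: in=[-2,5] → [-2,5] (was [-1,5]); enqueue [4]
  #31 pop 5: in=[-2,6] → [1,6] (no change)
  #32 pop 3: in=[-2,6] → [0,6] (was [1,6]); enqueue [0]
  #33 pop 4: in=[-2,6] → [-2,6] (was [-1,6]); enqueue [2]
  #34 pop 0: in=[-2,6] → [-2,6] (no change)
  #35 pop 2: in=[-2,6] → [-3,5] (was [-2,5]); enqueue [0,1,5]
  #36 pop 0: in=[-3,6] → [-3,6] (was [-2,6]); enqueue [3]
  #37 pop 1: in=[-3,5] → [-3,5] (was [-2,5]); enqueue [4]
  #38 pop 5: in=[-3,6] → [1,6] (no change)
  #39 pop 3: in=[-3,6] → [-1,6] (was [0,6]); enqueue [0]
  #40 pop 4: in=[-3,6] → [-3,6] (was [-2,6]); enqueue [2]
  #41 pop 0: in=[-3,6] → [-3,6] (no change)
  #42 pop 2: in=[-3,6] → [-4,5] (was [-3,5]); enqueue [0,1,5]
  #43 pop 0: in=[-4,6] → [-4,6] (was [-3,6]); enqueue [3]
  #44 pop 1: in=[-4,5] → [-4,5] (was [-3,5]); enqueue [4]
  #45 pop 5: in=[-4,6] → [1,6] (no change)
  #46 pop 3: in=[-4,6] → [-2,6] (was [-1,6]); enqueue [0]
  #47 pop 4: in=[-4,6] → [-4,6] (was [-3,6]); enqueue [2]
  #48 pop 0: in=[-4,6] → [-4,6] (no change)
  #49 pop 2: in=[-4,6] → [-5,5] (was [-4,5]); enqueue [0,1,5]
  #50 pop 0: in=[-5,6] → [-5,6] (was [-4,6]); enqueue [3]
  #51 pop 1: in=[-5,5] → [-5,5] (was [-4,5]); enqueue [4]
  #52 pop 5: in=[-5,6] → [1,6] (no change)
  #53 pop 3: in=[-5,6] → [-3,6] (was [-2,6]); enqueue [0]
  #54 pop 4: in=[-5,6] → [-5,6] (was [-4,6]); enqueue [2]
  #55 pop 0: in=[-5,6] → [-5,6] (no change)
  #56 pop 2: in=[-5,6] → [-6,5] (was [-5,5]); enqueue [0,1,5]
  #57 pop 0: in=[-6,6] → [-6,6] (was [-5,6]); enqueue [3]
  #58 pop 1: in=[-6,5] → [-6,5] (was [-5,5]); enqueue [4]
  #59 pop 5: in=[-6,6] → [1,6] (no change)
  #60 pop 3: in=[-6,6] → [-4,6] (was [-3,6]); enqueue [0]
  #61 pop 4: in=[-6,6] → [-6,6] (was [-5,6]); enqueue [2]
  #62 pop 0: in=[-6,6] → [-6,6] (no change)
  #63 pop 2: in=[-6,6] → [-6,5] (no change)

Fixpoint:
  val[0] = [-6,6]
  val[1] = [-6,5]
  val[2] = [-6,5]
  val[3] = [-4,6]
  val[4] = [-6,6]
  val[5] = [1,6]

[-6,6]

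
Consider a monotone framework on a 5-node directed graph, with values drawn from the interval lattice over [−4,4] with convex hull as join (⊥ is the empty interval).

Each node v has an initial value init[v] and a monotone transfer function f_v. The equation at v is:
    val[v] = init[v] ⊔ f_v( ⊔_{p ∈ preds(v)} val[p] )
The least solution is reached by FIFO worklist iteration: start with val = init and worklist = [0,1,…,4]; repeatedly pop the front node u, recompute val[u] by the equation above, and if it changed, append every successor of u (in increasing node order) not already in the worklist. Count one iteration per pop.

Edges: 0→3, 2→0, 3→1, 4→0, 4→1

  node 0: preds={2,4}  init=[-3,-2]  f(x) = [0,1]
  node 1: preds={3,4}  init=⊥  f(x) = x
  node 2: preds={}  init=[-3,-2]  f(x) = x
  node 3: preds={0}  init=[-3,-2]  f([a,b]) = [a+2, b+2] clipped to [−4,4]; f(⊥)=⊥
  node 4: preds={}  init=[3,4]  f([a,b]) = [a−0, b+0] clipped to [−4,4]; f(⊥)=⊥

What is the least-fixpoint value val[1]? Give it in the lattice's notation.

[-3,4]

Worklist (6 pops):
  #1 pop 0: in=[-3,4] → [-3,1] (was [-3,-2]); enqueue []
  #2 pop 1: in=[-3,4] → [-3,4] (was ⊥); enqueue []
  #3 pop 2: in=⊥ → [-3,-2] (no change)
  #4 pop 3: in=[-3,1] → [-3,3] (was [-3,-2]); enqueue [1]
  #5 pop 4: in=⊥ → [3,4] (no change)
  #6 pop 1: in=[-3,4] → [-3,4] (no change)

Fixpoint:
  val[0] = [-3,1]
  val[1] = [-3,4]
  val[2] = [-3,-2]
  val[3] = [-3,3]
  val[4] = [3,4]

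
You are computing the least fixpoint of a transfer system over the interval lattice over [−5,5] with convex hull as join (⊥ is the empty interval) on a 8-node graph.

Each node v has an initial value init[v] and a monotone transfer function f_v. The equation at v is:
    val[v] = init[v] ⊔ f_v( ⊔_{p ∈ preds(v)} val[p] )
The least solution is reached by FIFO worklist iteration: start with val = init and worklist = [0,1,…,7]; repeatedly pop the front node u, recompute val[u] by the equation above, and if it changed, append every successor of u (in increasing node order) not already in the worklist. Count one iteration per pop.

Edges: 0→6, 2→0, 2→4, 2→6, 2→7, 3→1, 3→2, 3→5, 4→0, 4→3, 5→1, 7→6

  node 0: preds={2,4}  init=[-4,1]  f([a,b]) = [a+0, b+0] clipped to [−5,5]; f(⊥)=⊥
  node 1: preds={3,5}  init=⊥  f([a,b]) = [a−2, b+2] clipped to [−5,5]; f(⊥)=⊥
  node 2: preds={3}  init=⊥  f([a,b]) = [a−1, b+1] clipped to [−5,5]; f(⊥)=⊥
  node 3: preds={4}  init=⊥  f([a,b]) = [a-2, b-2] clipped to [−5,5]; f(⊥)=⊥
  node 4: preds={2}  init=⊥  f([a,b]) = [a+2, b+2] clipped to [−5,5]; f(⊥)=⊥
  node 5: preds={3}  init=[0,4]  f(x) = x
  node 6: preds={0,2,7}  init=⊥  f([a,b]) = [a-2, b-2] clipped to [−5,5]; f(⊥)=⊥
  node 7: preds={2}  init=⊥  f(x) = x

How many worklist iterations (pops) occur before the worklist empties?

Worklist (8 pops):
  #1 pop 0: in=⊥ → [-4,1] (no change)
  #2 pop 1: in=[0,4] → [-2,5] (was ⊥); enqueue []
  #3 pop 2: in=⊥ → ⊥ (no change)
  #4 pop 3: in=⊥ → ⊥ (no change)
  #5 pop 4: in=⊥ → ⊥ (no change)
  #6 pop 5: in=⊥ → [0,4] (no change)
  #7 pop 6: in=[-4,1] → [-5,-1] (was ⊥); enqueue []
  #8 pop 7: in=⊥ → ⊥ (no change)

Fixpoint:
  val[0] = [-4,1]
  val[1] = [-2,5]
  val[2] = ⊥
  val[3] = ⊥
  val[4] = ⊥
  val[5] = [0,4]
  val[6] = [-5,-1]
  val[7] = ⊥

8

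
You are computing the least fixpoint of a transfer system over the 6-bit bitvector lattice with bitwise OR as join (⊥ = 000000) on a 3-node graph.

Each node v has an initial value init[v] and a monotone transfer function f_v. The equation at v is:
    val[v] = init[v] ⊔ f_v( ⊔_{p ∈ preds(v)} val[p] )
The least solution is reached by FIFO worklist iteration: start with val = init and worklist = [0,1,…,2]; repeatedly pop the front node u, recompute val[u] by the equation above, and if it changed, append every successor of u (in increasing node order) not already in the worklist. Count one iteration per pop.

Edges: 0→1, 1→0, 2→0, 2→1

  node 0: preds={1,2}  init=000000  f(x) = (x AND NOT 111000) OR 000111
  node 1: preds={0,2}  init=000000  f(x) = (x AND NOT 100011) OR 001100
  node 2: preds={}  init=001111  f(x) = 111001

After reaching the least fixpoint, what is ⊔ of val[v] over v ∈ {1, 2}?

Worklist (6 pops):
  #1 pop 0: in=001111 → 000111 (was 000000); enqueue []
  #2 pop 1: in=001111 → 001100 (was 000000); enqueue [0]
  #3 pop 2: in=000000 → 111111 (was 001111); enqueue [1]
  #4 pop 0: in=111111 → 000111 (no change)
  #5 pop 1: in=111111 → 011100 (was 001100); enqueue [0]
  #6 pop 0: in=111111 → 000111 (no change)

Fixpoint:
  val[0] = 000111
  val[1] = 011100
  val[2] = 111111

111111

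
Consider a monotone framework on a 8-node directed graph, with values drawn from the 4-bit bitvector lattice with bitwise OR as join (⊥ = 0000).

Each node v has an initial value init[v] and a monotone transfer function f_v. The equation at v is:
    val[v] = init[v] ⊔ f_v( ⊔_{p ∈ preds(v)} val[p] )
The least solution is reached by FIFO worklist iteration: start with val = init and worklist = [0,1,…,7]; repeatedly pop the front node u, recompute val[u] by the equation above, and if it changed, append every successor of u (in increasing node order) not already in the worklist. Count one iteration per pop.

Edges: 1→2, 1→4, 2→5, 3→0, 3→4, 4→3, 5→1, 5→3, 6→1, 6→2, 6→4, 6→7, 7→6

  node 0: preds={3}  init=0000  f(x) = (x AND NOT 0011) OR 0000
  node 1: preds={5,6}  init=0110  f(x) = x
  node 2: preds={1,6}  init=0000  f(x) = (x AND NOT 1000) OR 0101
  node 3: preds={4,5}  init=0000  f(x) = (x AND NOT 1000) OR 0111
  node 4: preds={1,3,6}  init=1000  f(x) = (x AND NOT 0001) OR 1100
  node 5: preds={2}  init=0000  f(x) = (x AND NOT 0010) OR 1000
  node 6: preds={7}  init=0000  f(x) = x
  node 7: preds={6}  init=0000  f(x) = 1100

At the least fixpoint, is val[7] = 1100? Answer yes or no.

yes

Trace (16 dequeues):
  [1] u=0 | in 0000 | out 0000 | ==
  [2] u=1 | in 0000 | out 0110 | ==
  [3] u=2 | in 0110 | out 0111 | prev 0000 | push {}
  [4] u=3 | in 1000 | out 0111 | prev 0000 | push {0}
  [5] u=4 | in 0111 | out 1110 | prev 1000 | push {3}
  [6] u=5 | in 0111 | out 1101 | prev 0000 | push {1}
  [7] u=6 | in 0000 | out 0000 | ==
  [8] u=7 | in 0000 | out 1100 | prev 0000 | push {6}
  [9] u=0 | in 0111 | out 0100 | prev 0000 | push {}
  [10] u=3 | in 1111 | out 0111 | ==
  [11] u=1 | in 1101 | out 1111 | prev 0110 | push {2,4}
  [12] u=6 | in 1100 | out 1100 | prev 0000 | push {1,7}
  [13] u=2 | in 1111 | out 0111 | ==
  [14] u=4 | in 1111 | out 1110 | ==
  [15] u=1 | in 1101 | out 1111 | ==
  [16] u=7 | in 1100 | out 1100 | ==

Converged values:
  [0] 0100
  [1] 1111
  [2] 0111
  [3] 0111
  [4] 1110
  [5] 1101
  [6] 1100
  [7] 1100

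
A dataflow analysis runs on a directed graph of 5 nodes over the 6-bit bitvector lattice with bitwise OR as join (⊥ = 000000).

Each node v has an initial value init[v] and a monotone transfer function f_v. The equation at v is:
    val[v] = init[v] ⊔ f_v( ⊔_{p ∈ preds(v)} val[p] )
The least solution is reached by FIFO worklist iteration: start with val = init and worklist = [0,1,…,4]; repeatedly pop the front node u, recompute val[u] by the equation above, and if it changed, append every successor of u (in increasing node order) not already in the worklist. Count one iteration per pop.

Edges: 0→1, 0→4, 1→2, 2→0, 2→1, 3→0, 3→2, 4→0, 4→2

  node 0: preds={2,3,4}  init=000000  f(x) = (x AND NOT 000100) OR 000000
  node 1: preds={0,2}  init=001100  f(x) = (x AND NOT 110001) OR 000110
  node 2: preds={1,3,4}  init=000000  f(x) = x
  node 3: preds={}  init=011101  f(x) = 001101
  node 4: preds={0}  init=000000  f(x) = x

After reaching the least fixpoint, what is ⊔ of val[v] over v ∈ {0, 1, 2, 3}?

011111

Worklist (11 pops):
  #1 pop 0: in=011101 → 011001 (was 000000); enqueue []
  #2 pop 1: in=011001 → 001110 (was 001100); enqueue []
  #3 pop 2: in=011111 → 011111 (was 000000); enqueue [0,1]
  #4 pop 3: in=000000 → 011101 (no change)
  #5 pop 4: in=011001 → 011001 (was 000000); enqueue [2]
  #6 pop 0: in=011111 → 011011 (was 011001); enqueue [4]
  #7 pop 1: in=011111 → 001110 (no change)
  #8 pop 2: in=011111 → 011111 (no change)
  #9 pop 4: in=011011 → 011011 (was 011001); enqueue [0,2]
  #10 pop 0: in=011111 → 011011 (no change)
  #11 pop 2: in=011111 → 011111 (no change)

Fixpoint:
  val[0] = 011011
  val[1] = 001110
  val[2] = 011111
  val[3] = 011101
  val[4] = 011011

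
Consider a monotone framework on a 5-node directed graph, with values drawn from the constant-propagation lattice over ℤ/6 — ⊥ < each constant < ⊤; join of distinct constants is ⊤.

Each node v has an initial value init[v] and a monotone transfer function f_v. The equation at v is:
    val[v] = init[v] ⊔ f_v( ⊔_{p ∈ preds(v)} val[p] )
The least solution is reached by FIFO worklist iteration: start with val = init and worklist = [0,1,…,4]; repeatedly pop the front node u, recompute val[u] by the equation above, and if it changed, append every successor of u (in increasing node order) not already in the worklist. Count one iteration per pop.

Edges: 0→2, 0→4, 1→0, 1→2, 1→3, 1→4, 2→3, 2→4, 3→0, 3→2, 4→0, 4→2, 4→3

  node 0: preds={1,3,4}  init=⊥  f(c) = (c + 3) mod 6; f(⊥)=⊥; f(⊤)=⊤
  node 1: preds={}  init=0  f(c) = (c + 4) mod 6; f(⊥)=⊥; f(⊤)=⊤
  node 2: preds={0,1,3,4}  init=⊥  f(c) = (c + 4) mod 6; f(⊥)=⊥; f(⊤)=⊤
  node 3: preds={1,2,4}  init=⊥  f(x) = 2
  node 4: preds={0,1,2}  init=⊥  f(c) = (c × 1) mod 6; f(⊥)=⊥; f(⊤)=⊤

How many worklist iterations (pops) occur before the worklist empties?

9

Worklist (9 pops):
  #1 pop 0: in=0 → 3 (was ⊥); enqueue []
  #2 pop 1: in=⊥ → 0 (no change)
  #3 pop 2: in=⊤ → ⊤ (was ⊥); enqueue []
  #4 pop 3: in=⊤ → 2 (was ⊥); enqueue [0,2]
  #5 pop 4: in=⊤ → ⊤ (was ⊥); enqueue [3]
  #6 pop 0: in=⊤ → ⊤ (was 3); enqueue [4]
  #7 pop 2: in=⊤ → ⊤ (no change)
  #8 pop 3: in=⊤ → 2 (no change)
  #9 pop 4: in=⊤ → ⊤ (no change)

Fixpoint:
  val[0] = ⊤
  val[1] = 0
  val[2] = ⊤
  val[3] = 2
  val[4] = ⊤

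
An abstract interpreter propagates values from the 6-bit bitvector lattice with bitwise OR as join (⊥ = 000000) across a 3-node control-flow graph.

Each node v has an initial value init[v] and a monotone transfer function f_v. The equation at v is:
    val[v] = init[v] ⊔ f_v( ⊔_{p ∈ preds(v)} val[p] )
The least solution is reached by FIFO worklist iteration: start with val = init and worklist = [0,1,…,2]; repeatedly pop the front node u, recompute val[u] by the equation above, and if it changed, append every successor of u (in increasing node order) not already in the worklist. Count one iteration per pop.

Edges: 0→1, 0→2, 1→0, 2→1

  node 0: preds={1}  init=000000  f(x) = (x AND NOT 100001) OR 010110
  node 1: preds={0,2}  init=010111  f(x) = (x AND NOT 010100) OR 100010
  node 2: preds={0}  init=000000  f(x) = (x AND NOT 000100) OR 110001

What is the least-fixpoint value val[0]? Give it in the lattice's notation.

Worklist (5 pops):
  #1 pop 0: in=010111 → 010110 (was 000000); enqueue []
  #2 pop 1: in=010110 → 110111 (was 010111); enqueue [0]
  #3 pop 2: in=010110 → 110011 (was 000000); enqueue [1]
  #4 pop 0: in=110111 → 010110 (no change)
  #5 pop 1: in=110111 → 110111 (no change)

Fixpoint:
  val[0] = 010110
  val[1] = 110111
  val[2] = 110011

010110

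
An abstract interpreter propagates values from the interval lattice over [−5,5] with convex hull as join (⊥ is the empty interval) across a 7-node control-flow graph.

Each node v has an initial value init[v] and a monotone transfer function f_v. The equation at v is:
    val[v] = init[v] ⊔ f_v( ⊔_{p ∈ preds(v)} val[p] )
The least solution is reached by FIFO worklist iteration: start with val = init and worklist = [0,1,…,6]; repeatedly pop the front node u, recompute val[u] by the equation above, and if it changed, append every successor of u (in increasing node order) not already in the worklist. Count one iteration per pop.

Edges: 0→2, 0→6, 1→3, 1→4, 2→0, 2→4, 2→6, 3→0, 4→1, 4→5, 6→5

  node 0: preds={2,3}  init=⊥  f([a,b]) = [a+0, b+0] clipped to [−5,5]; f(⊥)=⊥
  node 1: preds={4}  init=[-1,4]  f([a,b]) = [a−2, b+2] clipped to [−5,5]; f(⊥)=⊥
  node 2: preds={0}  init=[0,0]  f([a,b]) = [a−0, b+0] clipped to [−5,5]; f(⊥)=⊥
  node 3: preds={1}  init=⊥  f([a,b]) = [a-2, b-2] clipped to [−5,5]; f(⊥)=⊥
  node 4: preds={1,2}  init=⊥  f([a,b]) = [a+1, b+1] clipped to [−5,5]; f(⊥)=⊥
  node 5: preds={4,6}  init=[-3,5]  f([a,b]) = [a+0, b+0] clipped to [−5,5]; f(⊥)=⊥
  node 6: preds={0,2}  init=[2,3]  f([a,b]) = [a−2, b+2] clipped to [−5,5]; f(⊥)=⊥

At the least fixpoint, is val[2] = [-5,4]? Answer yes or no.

no

Iteration log — 31 steps:
  step 1. node 0  ⊔preds=[0,0]  new=[0,0]  old=⊥  +wl: 
  step 2. node 1  ⊔preds=⊥  new=[-1,4]  stable
  step 3. node 2  ⊔preds=[0,0]  new=[0,0]  stable
  step 4. node 3  ⊔preds=[-1,4]  new=[-3,2]  old=⊥  +wl: 0
  step 5. node 4  ⊔preds=[-1,4]  new=[0,5]  old=⊥  +wl: 1
  step 6. node 5  ⊔preds=[0,5]  new=[-3,5]  stable
  step 7. node 6  ⊔preds=[0,0]  new=[-2,3]  old=[2,3]  +wl: 5
  step 8. node 0  ⊔preds=[-3,2]  new=[-3,2]  old=[0,0]  +wl: 2,6
  step 9. node 1  ⊔preds=[0,5]  new=[-2,5]  old=[-1,4]  +wl: 3,4
  step 10. node 5  ⊔preds=[-2,5]  new=[-3,5]  stable
  step 11. node 2  ⊔preds=[-3,2]  new=[-3,2]  old=[0,0]  +wl: 0
  step 12. node 6  ⊔preds=[-3,2]  new=[-5,4]  old=[-2,3]  +wl: 5
  step 13. node 3  ⊔preds=[-2,5]  new=[-4,3]  old=[-3,2]  +wl: 
  step 14. node 4  ⊔preds=[-3,5]  new=[-2,5]  old=[0,5]  +wl: 1
  step 15. node 0  ⊔preds=[-4,3]  new=[-4,3]  old=[-3,2]  +wl: 2,6
  step 16. node 5  ⊔preds=[-5,5]  new=[-5,5]  old=[-3,5]  +wl: 
  step 17. node 1  ⊔preds=[-2,5]  new=[-4,5]  old=[-2,5]  +wl: 3,4
  step 18. node 2  ⊔preds=[-4,3]  new=[-4,3]  old=[-3,2]  +wl: 0
  step 19. node 6  ⊔preds=[-4,3]  new=[-5,5]  old=[-5,4]  +wl: 5
  step 20. node 3  ⊔preds=[-4,5]  new=[-5,3]  old=[-4,3]  +wl: 
  step 21. node 4  ⊔preds=[-4,5]  new=[-3,5]  old=[-2,5]  +wl: 1
  step 22. node 0  ⊔preds=[-5,3]  new=[-5,3]  old=[-4,3]  +wl: 2,6
  step 23. node 5  ⊔preds=[-5,5]  new=[-5,5]  stable
  step 24. node 1  ⊔preds=[-3,5]  new=[-5,5]  old=[-4,5]  +wl: 3,4
  step 25. node 2  ⊔preds=[-5,3]  new=[-5,3]  old=[-4,3]  +wl: 0
  step 26. node 6  ⊔preds=[-5,3]  new=[-5,5]  stable
  step 27. node 3  ⊔preds=[-5,5]  new=[-5,3]  stable
  step 28. node 4  ⊔preds=[-5,5]  new=[-4,5]  old=[-3,5]  +wl: 1,5
  step 29. node 0  ⊔preds=[-5,3]  new=[-5,3]  stable
  step 30. node 1  ⊔preds=[-4,5]  new=[-5,5]  stable
  step 31. node 5  ⊔preds=[-5,5]  new=[-5,5]  stable

Least fixpoint reached:
  node 0: [-5,3]
  node 1: [-5,5]
  node 2: [-5,3]
  node 3: [-5,3]
  node 4: [-4,5]
  node 5: [-5,5]
  node 6: [-5,5]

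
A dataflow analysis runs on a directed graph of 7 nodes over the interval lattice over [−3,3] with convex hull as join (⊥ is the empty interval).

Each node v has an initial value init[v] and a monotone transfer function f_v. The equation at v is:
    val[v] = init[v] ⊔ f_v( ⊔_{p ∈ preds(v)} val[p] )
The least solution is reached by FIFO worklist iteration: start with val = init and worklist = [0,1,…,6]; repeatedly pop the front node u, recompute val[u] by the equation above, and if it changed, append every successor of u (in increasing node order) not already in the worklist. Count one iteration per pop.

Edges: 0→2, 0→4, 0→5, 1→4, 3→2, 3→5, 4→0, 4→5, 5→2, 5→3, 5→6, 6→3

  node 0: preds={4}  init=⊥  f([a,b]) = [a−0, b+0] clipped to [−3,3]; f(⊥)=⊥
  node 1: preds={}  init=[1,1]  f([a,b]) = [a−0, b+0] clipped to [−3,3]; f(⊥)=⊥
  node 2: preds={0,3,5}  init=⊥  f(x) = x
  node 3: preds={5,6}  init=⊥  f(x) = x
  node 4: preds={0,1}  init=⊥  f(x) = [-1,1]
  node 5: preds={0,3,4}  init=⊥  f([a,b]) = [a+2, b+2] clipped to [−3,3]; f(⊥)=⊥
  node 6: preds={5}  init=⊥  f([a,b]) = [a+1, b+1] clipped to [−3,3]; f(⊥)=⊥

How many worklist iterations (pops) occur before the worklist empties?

13

Iteration log — 13 steps:
  step 1. node 0  ⊔preds=⊥  new=⊥  stable
  step 2. node 1  ⊔preds=⊥  new=[1,1]  stable
  step 3. node 2  ⊔preds=⊥  new=⊥  stable
  step 4. node 3  ⊔preds=⊥  new=⊥  stable
  step 5. node 4  ⊔preds=[1,1]  new=[-1,1]  old=⊥  +wl: 0
  step 6. node 5  ⊔preds=[-1,1]  new=[1,3]  old=⊥  +wl: 2,3
  step 7. node 6  ⊔preds=[1,3]  new=[2,3]  old=⊥  +wl: 
  step 8. node 0  ⊔preds=[-1,1]  new=[-1,1]  old=⊥  +wl: 4,5
  step 9. node 2  ⊔preds=[-1,3]  new=[-1,3]  old=⊥  +wl: 
  step 10. node 3  ⊔preds=[1,3]  new=[1,3]  old=⊥  +wl: 2
  step 11. node 4  ⊔preds=[-1,1]  new=[-1,1]  stable
  step 12. node 5  ⊔preds=[-1,3]  new=[1,3]  stable
  step 13. node 2  ⊔preds=[-1,3]  new=[-1,3]  stable

Least fixpoint reached:
  node 0: [-1,1]
  node 1: [1,1]
  node 2: [-1,3]
  node 3: [1,3]
  node 4: [-1,1]
  node 5: [1,3]
  node 6: [2,3]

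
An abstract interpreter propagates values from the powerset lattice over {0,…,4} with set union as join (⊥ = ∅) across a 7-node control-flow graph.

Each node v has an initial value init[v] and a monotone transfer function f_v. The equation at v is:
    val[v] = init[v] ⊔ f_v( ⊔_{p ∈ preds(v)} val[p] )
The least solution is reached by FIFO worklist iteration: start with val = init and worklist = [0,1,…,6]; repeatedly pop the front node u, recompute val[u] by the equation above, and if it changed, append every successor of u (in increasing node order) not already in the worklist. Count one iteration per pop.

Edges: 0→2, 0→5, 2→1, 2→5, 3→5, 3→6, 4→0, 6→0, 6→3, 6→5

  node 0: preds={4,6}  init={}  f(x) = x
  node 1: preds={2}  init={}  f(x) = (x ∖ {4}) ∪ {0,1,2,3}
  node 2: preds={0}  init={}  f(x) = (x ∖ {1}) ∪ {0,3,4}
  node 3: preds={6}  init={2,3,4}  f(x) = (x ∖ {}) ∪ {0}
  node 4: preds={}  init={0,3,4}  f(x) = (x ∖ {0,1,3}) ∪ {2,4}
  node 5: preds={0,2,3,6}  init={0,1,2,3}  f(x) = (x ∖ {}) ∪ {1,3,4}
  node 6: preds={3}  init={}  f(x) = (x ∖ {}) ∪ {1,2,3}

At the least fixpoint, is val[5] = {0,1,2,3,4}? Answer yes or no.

yes

Worklist (15 pops):
  #1 pop 0: in={0,3,4} → {0,3,4} (was {}); enqueue []
  #2 pop 1: in={} → {0,1,2,3} (was {}); enqueue []
  #3 pop 2: in={0,3,4} → {0,3,4} (was {}); enqueue [1]
  #4 pop 3: in={} → {0,2,3,4} (was {2,3,4}); enqueue []
  #5 pop 4: in={} → {0,2,3,4} (was {0,3,4}); enqueue [0]
  #6 pop 5: in={0,2,3,4} → {0,1,2,3,4} (was {0,1,2,3}); enqueue []
  #7 pop 6: in={0,2,3,4} → {0,1,2,3,4} (was {}); enqueue [3,5]
  #8 pop 1: in={0,3,4} → {0,1,2,3} (no change)
  #9 pop 0: in={0,1,2,3,4} → {0,1,2,3,4} (was {0,3,4}); enqueue [2]
  #10 pop 3: in={0,1,2,3,4} → {0,1,2,3,4} (was {0,2,3,4}); enqueue [6]
  #11 pop 5: in={0,1,2,3,4} → {0,1,2,3,4} (no change)
  #12 pop 2: in={0,1,2,3,4} → {0,2,3,4} (was {0,3,4}); enqueue [1,5]
  #13 pop 6: in={0,1,2,3,4} → {0,1,2,3,4} (no change)
  #14 pop 1: in={0,2,3,4} → {0,1,2,3} (no change)
  #15 pop 5: in={0,1,2,3,4} → {0,1,2,3,4} (no change)

Fixpoint:
  val[0] = {0,1,2,3,4}
  val[1] = {0,1,2,3}
  val[2] = {0,2,3,4}
  val[3] = {0,1,2,3,4}
  val[4] = {0,2,3,4}
  val[5] = {0,1,2,3,4}
  val[6] = {0,1,2,3,4}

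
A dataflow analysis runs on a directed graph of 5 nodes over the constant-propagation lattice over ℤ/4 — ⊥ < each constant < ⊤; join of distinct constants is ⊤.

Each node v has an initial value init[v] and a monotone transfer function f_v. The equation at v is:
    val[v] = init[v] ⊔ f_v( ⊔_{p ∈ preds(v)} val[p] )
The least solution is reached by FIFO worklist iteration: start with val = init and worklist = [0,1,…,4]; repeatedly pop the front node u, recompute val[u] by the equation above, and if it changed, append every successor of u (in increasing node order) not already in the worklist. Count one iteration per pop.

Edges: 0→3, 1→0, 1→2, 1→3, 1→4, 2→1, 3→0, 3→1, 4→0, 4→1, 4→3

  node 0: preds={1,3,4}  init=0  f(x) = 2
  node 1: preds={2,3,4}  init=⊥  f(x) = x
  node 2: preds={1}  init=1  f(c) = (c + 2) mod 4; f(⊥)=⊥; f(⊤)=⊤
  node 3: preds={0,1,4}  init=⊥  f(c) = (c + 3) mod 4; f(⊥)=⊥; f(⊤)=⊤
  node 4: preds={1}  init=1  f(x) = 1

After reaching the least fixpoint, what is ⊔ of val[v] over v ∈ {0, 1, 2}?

⊤

Iteration log — 11 steps:
  step 1. node 0  ⊔preds=1  new=⊤  old=0  +wl: 
  step 2. node 1  ⊔preds=1  new=1  old=⊥  +wl: 0
  step 3. node 2  ⊔preds=1  new=⊤  old=1  +wl: 1
  step 4. node 3  ⊔preds=⊤  new=⊤  old=⊥  +wl: 
  step 5. node 4  ⊔preds=1  new=1  stable
  step 6. node 0  ⊔preds=⊤  new=⊤  stable
  step 7. node 1  ⊔preds=⊤  new=⊤  old=1  +wl: 0,2,3,4
  step 8. node 0  ⊔preds=⊤  new=⊤  stable
  step 9. node 2  ⊔preds=⊤  new=⊤  stable
  step 10. node 3  ⊔preds=⊤  new=⊤  stable
  step 11. node 4  ⊔preds=⊤  new=1  stable

Least fixpoint reached:
  node 0: ⊤
  node 1: ⊤
  node 2: ⊤
  node 3: ⊤
  node 4: 1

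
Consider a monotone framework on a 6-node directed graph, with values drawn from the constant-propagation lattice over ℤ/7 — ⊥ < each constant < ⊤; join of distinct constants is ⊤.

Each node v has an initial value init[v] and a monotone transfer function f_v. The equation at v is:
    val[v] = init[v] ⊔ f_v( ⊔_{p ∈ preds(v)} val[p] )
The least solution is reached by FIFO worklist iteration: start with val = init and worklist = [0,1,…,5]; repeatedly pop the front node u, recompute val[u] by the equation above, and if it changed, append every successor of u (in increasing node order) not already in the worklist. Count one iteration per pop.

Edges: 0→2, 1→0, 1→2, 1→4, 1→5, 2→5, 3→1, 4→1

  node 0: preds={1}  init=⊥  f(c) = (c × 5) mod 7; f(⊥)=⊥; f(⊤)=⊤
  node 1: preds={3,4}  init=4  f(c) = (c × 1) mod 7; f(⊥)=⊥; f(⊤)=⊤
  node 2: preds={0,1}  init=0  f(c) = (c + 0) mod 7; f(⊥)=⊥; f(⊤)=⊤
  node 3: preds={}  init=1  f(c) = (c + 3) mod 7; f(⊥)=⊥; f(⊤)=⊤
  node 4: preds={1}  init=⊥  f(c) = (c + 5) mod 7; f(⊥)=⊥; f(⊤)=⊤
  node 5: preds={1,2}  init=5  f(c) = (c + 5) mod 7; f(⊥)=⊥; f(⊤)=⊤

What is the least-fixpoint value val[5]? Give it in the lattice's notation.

⊤

Trace (9 dequeues):
  [1] u=0 | in 4 | out 6 | prev ⊥ | push {}
  [2] u=1 | in 1 | out ⊤ | prev 4 | push {0}
  [3] u=2 | in ⊤ | out ⊤ | prev 0 | push {}
  [4] u=3 | in ⊥ | out 1 | ==
  [5] u=4 | in ⊤ | out ⊤ | prev ⊥ | push {1}
  [6] u=5 | in ⊤ | out ⊤ | prev 5 | push {}
  [7] u=0 | in ⊤ | out ⊤ | prev 6 | push {2}
  [8] u=1 | in ⊤ | out ⊤ | ==
  [9] u=2 | in ⊤ | out ⊤ | ==

Converged values:
  [0] ⊤
  [1] ⊤
  [2] ⊤
  [3] 1
  [4] ⊤
  [5] ⊤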